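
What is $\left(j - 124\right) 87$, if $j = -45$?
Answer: $-14703$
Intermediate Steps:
$\left(j - 124\right) 87 = \left(-45 - 124\right) 87 = \left(-169\right) 87 = -14703$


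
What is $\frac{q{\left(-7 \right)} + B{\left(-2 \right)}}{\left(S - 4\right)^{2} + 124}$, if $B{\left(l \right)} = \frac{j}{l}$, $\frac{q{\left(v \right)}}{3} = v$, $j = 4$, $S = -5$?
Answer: $- \frac{23}{205} \approx -0.1122$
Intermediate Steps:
$q{\left(v \right)} = 3 v$
$B{\left(l \right)} = \frac{4}{l}$
$\frac{q{\left(-7 \right)} + B{\left(-2 \right)}}{\left(S - 4\right)^{2} + 124} = \frac{3 \left(-7\right) + \frac{4}{-2}}{\left(-5 - 4\right)^{2} + 124} = \frac{-21 + 4 \left(- \frac{1}{2}\right)}{\left(-9\right)^{2} + 124} = \frac{-21 - 2}{81 + 124} = - \frac{23}{205}$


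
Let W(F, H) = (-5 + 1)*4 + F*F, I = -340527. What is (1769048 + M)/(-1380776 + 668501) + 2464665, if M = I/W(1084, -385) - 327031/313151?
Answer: 12666057032674636629547/5139063441216000 ≈ 2.4647e+6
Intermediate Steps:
W(F, H) = -16 + F² (W(F, H) = -4*4 + F² = -16 + F²)
M = -9625703467/7214999040 (M = -340527/(-16 + 1084²) - 327031/313151 = -340527/(-16 + 1175056) - 327031*1/313151 = -340527/1175040 - 327031/313151 = -340527*1/1175040 - 327031/313151 = -6677/23040 - 327031/313151 = -9625703467/7214999040 ≈ -1.3341)
(1769048 + M)/(-1380776 + 668501) + 2464665 = (1769048 - 9625703467/7214999040)/(-1380776 + 668501) + 2464665 = (12763669996010453/7214999040)/(-712275) + 2464665 = (12763669996010453/7214999040)*(-1/712275) + 2464665 = -12763669996010453/5139063441216000 + 2464665 = 12666057032674636629547/5139063441216000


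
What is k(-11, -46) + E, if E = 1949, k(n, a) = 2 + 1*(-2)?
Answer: 1949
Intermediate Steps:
k(n, a) = 0 (k(n, a) = 2 - 2 = 0)
k(-11, -46) + E = 0 + 1949 = 1949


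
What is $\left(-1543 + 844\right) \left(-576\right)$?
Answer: $402624$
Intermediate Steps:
$\left(-1543 + 844\right) \left(-576\right) = \left(-699\right) \left(-576\right) = 402624$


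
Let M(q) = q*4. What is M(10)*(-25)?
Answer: -1000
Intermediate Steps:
M(q) = 4*q
M(10)*(-25) = (4*10)*(-25) = 40*(-25) = -1000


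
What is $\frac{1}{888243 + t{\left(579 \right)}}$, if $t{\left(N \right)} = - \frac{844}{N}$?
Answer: $\frac{579}{514291853} \approx 1.1258 \cdot 10^{-6}$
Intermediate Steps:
$\frac{1}{888243 + t{\left(579 \right)}} = \frac{1}{888243 - \frac{844}{579}} = \frac{1}{\frac{514291853}{579}} = \frac{579}{514291853}$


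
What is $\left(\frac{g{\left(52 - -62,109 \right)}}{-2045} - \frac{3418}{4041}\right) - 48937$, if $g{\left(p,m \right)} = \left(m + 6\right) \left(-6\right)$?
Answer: $- \frac{80882396857}{1652769} \approx -48938.0$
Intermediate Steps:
$g{\left(p,m \right)} = -36 - 6 m$ ($g{\left(p,m \right)} = \left(6 + m\right) \left(-6\right) = -36 - 6 m$)
$\left(\frac{g{\left(52 - -62,109 \right)}}{-2045} - \frac{3418}{4041}\right) - 48937 = \left(\frac{-36 - 654}{-2045} - \frac{3418}{4041}\right) - 48937 = \left(\left(-36 - 654\right) \left(- \frac{1}{2045}\right) - \frac{3418}{4041}\right) - 48937 = \left(\left(-690\right) \left(- \frac{1}{2045}\right) - \frac{3418}{4041}\right) - 48937 = \left(\frac{138}{409} - \frac{3418}{4041}\right) - 48937 = - \frac{840304}{1652769} - 48937 = - \frac{80882396857}{1652769}$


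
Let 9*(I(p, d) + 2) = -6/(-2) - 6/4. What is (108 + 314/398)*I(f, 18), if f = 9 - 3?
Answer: -238139/1194 ≈ -199.45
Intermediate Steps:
f = 6
I(p, d) = -11/6 (I(p, d) = -2 + (-6/(-2) - 6/4)/9 = -2 + (-6*(-1/2) - 6*1/4)/9 = -2 + (3 - 3/2)/9 = -2 + (1/9)*(3/2) = -2 + 1/6 = -11/6)
(108 + 314/398)*I(f, 18) = (108 + 314/398)*(-11/6) = (108 + 314*(1/398))*(-11/6) = (108 + 157/199)*(-11/6) = (21649/199)*(-11/6) = -238139/1194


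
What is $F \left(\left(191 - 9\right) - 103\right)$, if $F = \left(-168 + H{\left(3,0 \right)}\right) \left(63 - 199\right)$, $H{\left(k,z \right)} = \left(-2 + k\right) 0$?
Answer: $1804992$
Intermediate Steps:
$H{\left(k,z \right)} = 0$
$F = 22848$ ($F = \left(-168 + 0\right) \left(63 - 199\right) = \left(-168\right) \left(-136\right) = 22848$)
$F \left(\left(191 - 9\right) - 103\right) = 22848 \left(\left(191 - 9\right) - 103\right) = 22848 \left(182 - 103\right) = 22848 \cdot 79 = 1804992$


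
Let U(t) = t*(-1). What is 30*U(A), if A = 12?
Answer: -360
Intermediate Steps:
U(t) = -t
30*U(A) = 30*(-1*12) = 30*(-12) = -360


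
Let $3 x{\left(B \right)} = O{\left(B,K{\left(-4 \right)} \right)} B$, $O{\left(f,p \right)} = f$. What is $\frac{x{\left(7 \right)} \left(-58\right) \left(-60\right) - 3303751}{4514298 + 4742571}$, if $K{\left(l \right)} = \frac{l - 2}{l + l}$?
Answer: $- \frac{3246911}{9256869} \approx -0.35076$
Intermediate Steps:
$K{\left(l \right)} = \frac{-2 + l}{2 l}$
$x{\left(B \right)} = \frac{B^{2}}{3}$ ($x{\left(B \right)} = \frac{B B}{3} = \frac{B^{2}}{3}$)
$\frac{x{\left(7 \right)} \left(-58\right) \left(-60\right) - 3303751}{4514298 + 4742571} = \frac{\frac{7^{2}}{3} \left(-58\right) \left(-60\right) - 3303751}{4514298 + 4742571} = \frac{\frac{1}{3} \cdot 49 \left(-58\right) \left(-60\right) - 3303751}{9256869} = \left(\frac{49}{3} \left(-58\right) \left(-60\right) - 3303751\right) \frac{1}{9256869} = \left(\left(- \frac{2842}{3}\right) \left(-60\right) - 3303751\right) \frac{1}{9256869} = \left(56840 - 3303751\right) \frac{1}{9256869} = \left(-3246911\right) \frac{1}{9256869} = - \frac{3246911}{9256869}$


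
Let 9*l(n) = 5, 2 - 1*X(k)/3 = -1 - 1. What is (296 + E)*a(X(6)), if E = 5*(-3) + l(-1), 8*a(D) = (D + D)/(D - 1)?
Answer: 2534/33 ≈ 76.788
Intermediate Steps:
X(k) = 12 (X(k) = 6 - 3*(-1 - 1) = 6 - 3*(-2) = 6 + 6 = 12)
a(D) = D/(4*(-1 + D)) (a(D) = ((D + D)/(D - 1))/8 = ((2*D)/(-1 + D))/8 = (2*D/(-1 + D))/8 = D/(4*(-1 + D)))
l(n) = 5/9 (l(n) = (1/9)*5 = 5/9)
E = -130/9 (E = 5*(-3) + 5/9 = -15 + 5/9 = -130/9 ≈ -14.444)
(296 + E)*a(X(6)) = (296 - 130/9)*((1/4)*12/(-1 + 12)) = 2534*((1/4)*12/11)/9 = 2534*((1/4)*12*(1/11))/9 = (2534/9)*(3/11) = 2534/33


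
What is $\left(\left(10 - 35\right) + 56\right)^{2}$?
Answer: $961$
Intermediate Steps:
$\left(\left(10 - 35\right) + 56\right)^{2} = \left(-25 + 56\right)^{2} = 31^{2} = 961$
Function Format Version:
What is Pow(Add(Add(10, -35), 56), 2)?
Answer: 961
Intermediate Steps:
Pow(Add(Add(10, -35), 56), 2) = Pow(Add(-25, 56), 2) = Pow(31, 2) = 961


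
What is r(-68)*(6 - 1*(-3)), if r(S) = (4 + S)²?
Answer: 36864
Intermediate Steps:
r(-68)*(6 - 1*(-3)) = (4 - 68)²*(6 - 1*(-3)) = (-64)²*(6 + 3) = 4096*9 = 36864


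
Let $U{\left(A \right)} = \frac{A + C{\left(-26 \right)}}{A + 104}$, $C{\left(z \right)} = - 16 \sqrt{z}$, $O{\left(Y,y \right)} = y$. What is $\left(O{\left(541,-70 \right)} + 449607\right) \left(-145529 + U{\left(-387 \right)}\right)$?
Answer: $- \frac{18513875659840}{283} + \frac{7192592 i \sqrt{26}}{283} \approx -6.542 \cdot 10^{10} + 1.2959 \cdot 10^{5} i$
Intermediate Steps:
$U{\left(A \right)} = \frac{A - 16 i \sqrt{26}}{104 + A}$ ($U{\left(A \right)} = \frac{A - 16 \sqrt{-26}}{A + 104} = \frac{A - 16 i \sqrt{26}}{104 + A}$)
$\left(O{\left(541,-70 \right)} + 449607\right) \left(-145529 + U{\left(-387 \right)}\right) = \left(-70 + 449607\right) \left(-145529 + \frac{-387 - 16 i \sqrt{26}}{104 - 387}\right) = 449537 \left(-145529 + \frac{-387 - 16 i \sqrt{26}}{-283}\right) = 449537 \left(-145529 - \frac{-387 - 16 i \sqrt{26}}{283}\right) = 449537 \left(-145529 + \left(\frac{387}{283} + \frac{16 i \sqrt{26}}{283}\right)\right) = 449537 \left(- \frac{41184320}{283} + \frac{16 i \sqrt{26}}{283}\right) = - \frac{18513875659840}{283} + \frac{7192592 i \sqrt{26}}{283}$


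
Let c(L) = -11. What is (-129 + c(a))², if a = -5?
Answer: 19600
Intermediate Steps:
(-129 + c(a))² = (-129 - 11)² = (-140)² = 19600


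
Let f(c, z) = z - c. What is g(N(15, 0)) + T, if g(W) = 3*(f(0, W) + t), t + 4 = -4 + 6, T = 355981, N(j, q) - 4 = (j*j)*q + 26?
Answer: 356065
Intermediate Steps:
N(j, q) = 30 + q*j**2 (N(j, q) = 4 + ((j*j)*q + 26) = 4 + (j**2*q + 26) = 4 + (q*j**2 + 26) = 4 + (26 + q*j**2) = 30 + q*j**2)
t = -2 (t = -4 + (-4 + 6) = -4 + 2 = -2)
g(W) = -6 + 3*W (g(W) = 3*((W - 1*0) - 2) = 3*((W + 0) - 2) = 3*(W - 2) = 3*(-2 + W) = -6 + 3*W)
g(N(15, 0)) + T = (-6 + 3*(30 + 0*15**2)) + 355981 = (-6 + 3*(30 + 0*225)) + 355981 = (-6 + 3*(30 + 0)) + 355981 = (-6 + 3*30) + 355981 = (-6 + 90) + 355981 = 84 + 355981 = 356065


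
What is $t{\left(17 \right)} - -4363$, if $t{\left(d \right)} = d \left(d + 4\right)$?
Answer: $4720$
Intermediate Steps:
$t{\left(d \right)} = d \left(4 + d\right)$
$t{\left(17 \right)} - -4363 = 17 \left(4 + 17\right) - -4363 = 17 \cdot 21 + 4363 = 357 + 4363 = 4720$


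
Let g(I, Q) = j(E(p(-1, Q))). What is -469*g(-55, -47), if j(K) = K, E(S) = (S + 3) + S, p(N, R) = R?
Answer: 42679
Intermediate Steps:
E(S) = 3 + 2*S (E(S) = (3 + S) + S = 3 + 2*S)
g(I, Q) = 3 + 2*Q
-469*g(-55, -47) = -469*(3 + 2*(-47)) = -469*(3 - 94) = -469*(-91) = 42679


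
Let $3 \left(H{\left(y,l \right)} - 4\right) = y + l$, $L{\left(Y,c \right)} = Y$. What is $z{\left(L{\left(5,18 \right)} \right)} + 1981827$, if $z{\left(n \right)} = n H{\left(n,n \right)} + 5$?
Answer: $\frac{5945606}{3} \approx 1.9819 \cdot 10^{6}$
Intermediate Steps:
$H{\left(y,l \right)} = 4 + \frac{l}{3} + \frac{y}{3}$ ($H{\left(y,l \right)} = 4 + \frac{y + l}{3} = 4 + \frac{l + y}{3} = 4 + \left(\frac{l}{3} + \frac{y}{3}\right) = 4 + \frac{l}{3} + \frac{y}{3}$)
$z{\left(n \right)} = 5 + n \left(4 + \frac{2 n}{3}\right)$ ($z{\left(n \right)} = n \left(4 + \frac{n}{3} + \frac{n}{3}\right) + 5 = n \left(4 + \frac{2 n}{3}\right) + 5 = 5 + n \left(4 + \frac{2 n}{3}\right)$)
$z{\left(L{\left(5,18 \right)} \right)} + 1981827 = \left(5 + \frac{2}{3} \cdot 5 \left(6 + 5\right)\right) + 1981827 = \left(5 + \frac{2}{3} \cdot 5 \cdot 11\right) + 1981827 = \left(5 + \frac{110}{3}\right) + 1981827 = \frac{125}{3} + 1981827 = \frac{5945606}{3}$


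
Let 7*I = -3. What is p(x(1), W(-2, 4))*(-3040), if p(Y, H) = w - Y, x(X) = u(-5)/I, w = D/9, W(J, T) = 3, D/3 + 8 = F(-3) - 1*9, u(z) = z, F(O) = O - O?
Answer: 158080/3 ≈ 52693.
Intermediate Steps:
I = -3/7 (I = (⅐)*(-3) = -3/7 ≈ -0.42857)
F(O) = 0
D = -51 (D = -24 + 3*(0 - 1*9) = -24 + 3*(0 - 9) = -24 + 3*(-9) = -24 - 27 = -51)
w = -17/3 (w = -51/9 = -51*⅑ = -17/3 ≈ -5.6667)
x(X) = 35/3 (x(X) = -5/(-3/7) = -5*(-7/3) = 35/3)
p(Y, H) = -17/3 - Y
p(x(1), W(-2, 4))*(-3040) = (-17/3 - 1*35/3)*(-3040) = (-17/3 - 35/3)*(-3040) = -52/3*(-3040) = 158080/3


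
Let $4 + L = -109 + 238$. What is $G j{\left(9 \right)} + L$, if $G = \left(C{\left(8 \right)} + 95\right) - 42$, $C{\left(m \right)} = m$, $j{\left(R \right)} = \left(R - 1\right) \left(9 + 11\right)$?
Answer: $9885$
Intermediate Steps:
$j{\left(R \right)} = -20 + 20 R$ ($j{\left(R \right)} = \left(-1 + R\right) 20 = -20 + 20 R$)
$L = 125$ ($L = -4 + \left(-109 + 238\right) = -4 + 129 = 125$)
$G = 61$ ($G = \left(8 + 95\right) - 42 = 103 - 42 = 61$)
$G j{\left(9 \right)} + L = 61 \left(-20 + 20 \cdot 9\right) + 125 = 61 \left(-20 + 180\right) + 125 = 61 \cdot 160 + 125 = 9760 + 125 = 9885$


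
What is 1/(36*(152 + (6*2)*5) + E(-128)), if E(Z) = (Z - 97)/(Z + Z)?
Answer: 256/1954017 ≈ 0.00013101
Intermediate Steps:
E(Z) = (-97 + Z)/(2*Z) (E(Z) = (-97 + Z)/((2*Z)) = (-97 + Z)*(1/(2*Z)) = (-97 + Z)/(2*Z))
1/(36*(152 + (6*2)*5) + E(-128)) = 1/(36*(152 + (6*2)*5) + (1/2)*(-97 - 128)/(-128)) = 1/(36*(152 + 12*5) + (1/2)*(-1/128)*(-225)) = 1/(36*(152 + 60) + 225/256) = 1/(36*212 + 225/256) = 1/(7632 + 225/256) = 1/(1954017/256) = 256/1954017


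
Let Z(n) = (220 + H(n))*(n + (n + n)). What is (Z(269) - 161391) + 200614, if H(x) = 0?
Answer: 216763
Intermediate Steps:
Z(n) = 660*n (Z(n) = (220 + 0)*(n + (n + n)) = 220*(n + 2*n) = 220*(3*n) = 660*n)
(Z(269) - 161391) + 200614 = (660*269 - 161391) + 200614 = (177540 - 161391) + 200614 = 16149 + 200614 = 216763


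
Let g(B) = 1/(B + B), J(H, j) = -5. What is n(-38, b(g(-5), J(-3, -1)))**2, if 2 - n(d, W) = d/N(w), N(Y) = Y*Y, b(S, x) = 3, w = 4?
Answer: 1225/64 ≈ 19.141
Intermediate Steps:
g(B) = 1/(2*B)
N(Y) = Y**2
n(d, W) = 2 - d/16 (n(d, W) = 2 - d/(4**2) = 2 - d/16)
n(-38, b(g(-5), J(-3, -1)))**2 = (2 - 1/16*(-38))**2 = (2 + 19/8)**2 = (35/8)**2 = 1225/64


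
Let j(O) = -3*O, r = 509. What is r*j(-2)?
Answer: 3054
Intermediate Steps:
r*j(-2) = 509*(-3*(-2)) = 509*6 = 3054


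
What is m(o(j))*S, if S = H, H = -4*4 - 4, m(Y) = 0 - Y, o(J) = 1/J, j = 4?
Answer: 5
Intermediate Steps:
m(Y) = -Y
H = -20 (H = -16 - 4 = -20)
S = -20
m(o(j))*S = -1/4*(-20) = -1*¼*(-20) = -¼*(-20) = 5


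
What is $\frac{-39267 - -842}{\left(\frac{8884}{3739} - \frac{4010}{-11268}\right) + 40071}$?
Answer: $- \frac{809442836550}{844174241497} \approx -0.95886$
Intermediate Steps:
$\frac{-39267 - -842}{\left(\frac{8884}{3739} - \frac{4010}{-11268}\right) + 40071} = \frac{-39267 + \left(-46 + 888\right)}{\left(8884 \cdot \frac{1}{3739} - - \frac{2005}{5634}\right) + 40071} = \frac{-39267 + 842}{\left(\frac{8884}{3739} + \frac{2005}{5634}\right) + 40071} = - \frac{38425}{\frac{57549151}{21065526} + 40071} = - \frac{38425}{\frac{844174241497}{21065526}} = \left(-38425\right) \frac{21065526}{844174241497} = - \frac{809442836550}{844174241497}$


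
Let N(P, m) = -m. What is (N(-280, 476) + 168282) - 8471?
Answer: 159335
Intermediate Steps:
(N(-280, 476) + 168282) - 8471 = (-1*476 + 168282) - 8471 = (-476 + 168282) - 8471 = 167806 - 8471 = 159335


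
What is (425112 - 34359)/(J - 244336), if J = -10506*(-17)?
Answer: -390753/65734 ≈ -5.9445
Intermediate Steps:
J = 178602
(425112 - 34359)/(J - 244336) = (425112 - 34359)/(178602 - 244336) = 390753/(-65734) = 390753*(-1/65734) = -390753/65734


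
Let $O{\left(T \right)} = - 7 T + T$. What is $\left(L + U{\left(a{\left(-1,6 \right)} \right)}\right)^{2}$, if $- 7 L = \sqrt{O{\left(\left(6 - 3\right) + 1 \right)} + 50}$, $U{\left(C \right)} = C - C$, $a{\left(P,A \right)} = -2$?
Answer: $\frac{26}{49} \approx 0.53061$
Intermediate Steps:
$U{\left(C \right)} = 0$
$O{\left(T \right)} = - 6 T$
$L = - \frac{\sqrt{26}}{7}$ ($L = - \frac{\sqrt{- 6 \left(\left(6 - 3\right) + 1\right) + 50}}{7} = - \frac{\sqrt{- 6 \left(3 + 1\right) + 50}}{7} = - \frac{\sqrt{\left(-6\right) 4 + 50}}{7} = - \frac{\sqrt{-24 + 50}}{7} = - \frac{\sqrt{26}}{7} \approx -0.72843$)
$\left(L + U{\left(a{\left(-1,6 \right)} \right)}\right)^{2} = \left(- \frac{\sqrt{26}}{7} + 0\right)^{2} = \left(- \frac{\sqrt{26}}{7}\right)^{2} = \frac{26}{49}$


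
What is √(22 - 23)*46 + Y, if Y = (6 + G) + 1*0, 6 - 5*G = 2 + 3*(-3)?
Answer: 43/5 + 46*I ≈ 8.6 + 46.0*I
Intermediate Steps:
G = 13/5 (G = 6/5 - (2 + 3*(-3))/5 = 6/5 - (2 - 9)/5 = 6/5 - ⅕*(-7) = 6/5 + 7/5 = 13/5 ≈ 2.6000)
Y = 43/5 (Y = (6 + 13/5) + 1*0 = 43/5 + 0 = 43/5 ≈ 8.6000)
√(22 - 23)*46 + Y = √(22 - 23)*46 + 43/5 = √(-1)*46 + 43/5 = I*46 + 43/5 = 46*I + 43/5 = 43/5 + 46*I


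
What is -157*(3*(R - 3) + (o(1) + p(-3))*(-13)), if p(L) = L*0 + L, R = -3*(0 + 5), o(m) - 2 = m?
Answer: 8478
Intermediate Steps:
o(m) = 2 + m
R = -15 (R = -3*5 = -15)
p(L) = L (p(L) = 0 + L = L)
-157*(3*(R - 3) + (o(1) + p(-3))*(-13)) = -157*(3*(-15 - 3) + ((2 + 1) - 3)*(-13)) = -157*(3*(-18) + (3 - 3)*(-13)) = -157*(-54 + 0*(-13)) = -157*(-54 + 0) = -157*(-54) = 8478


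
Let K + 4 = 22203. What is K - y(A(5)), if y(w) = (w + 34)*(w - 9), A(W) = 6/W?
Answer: 561839/25 ≈ 22474.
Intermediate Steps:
K = 22199 (K = -4 + 22203 = 22199)
y(w) = (-9 + w)*(34 + w) (y(w) = (34 + w)*(-9 + w) = (-9 + w)*(34 + w))
K - y(A(5)) = 22199 - (-306 + (6/5)² + 25*(6/5)) = 22199 - (-306 + 36/25 + 30) = 22199 - 1*(-6864/25) = 22199 + 6864/25 = 561839/25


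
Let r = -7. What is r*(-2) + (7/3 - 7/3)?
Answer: 14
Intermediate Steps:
r*(-2) + (7/3 - 7/3) = -7*(-2) + (7/3 - 7/3) = 14 + (7*(⅓) - 7*⅓) = 14 + (7/3 - 7/3) = 14 + 0 = 14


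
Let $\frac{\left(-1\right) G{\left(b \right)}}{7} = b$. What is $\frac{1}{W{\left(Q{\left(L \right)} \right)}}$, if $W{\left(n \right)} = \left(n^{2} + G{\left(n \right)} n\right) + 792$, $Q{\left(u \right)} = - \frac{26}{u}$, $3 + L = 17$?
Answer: $\frac{49}{37794} \approx 0.0012965$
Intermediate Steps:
$L = 14$ ($L = -3 + 17 = 14$)
$G{\left(b \right)} = - 7 b$
$W{\left(n \right)} = 792 - 6 n^{2}$ ($W{\left(n \right)} = \left(n^{2} + - 7 n n\right) + 792 = \left(n^{2} - 7 n^{2}\right) + 792 = - 6 n^{2} + 792 = 792 - 6 n^{2}$)
$\frac{1}{W{\left(Q{\left(L \right)} \right)}} = \frac{1}{792 - 6 \left(- \frac{26}{14}\right)^{2}} = \frac{1}{792 - 6 \left(\left(-26\right) \frac{1}{14}\right)^{2}} = \frac{1}{792 - 6 \left(- \frac{13}{7}\right)^{2}} = \frac{1}{792 - \frac{1014}{49}} = \frac{1}{\frac{37794}{49}} = \frac{49}{37794}$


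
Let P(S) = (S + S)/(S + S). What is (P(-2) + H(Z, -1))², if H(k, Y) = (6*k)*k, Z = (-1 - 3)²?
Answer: 2362369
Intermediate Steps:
Z = 16 (Z = (-4)² = 16)
P(S) = 1 (P(S) = (2*S)/((2*S)) = (2*S)*(1/(2*S)) = 1)
H(k, Y) = 6*k²
(P(-2) + H(Z, -1))² = (1 + 6*16²)² = (1 + 6*256)² = (1 + 1536)² = 1537² = 2362369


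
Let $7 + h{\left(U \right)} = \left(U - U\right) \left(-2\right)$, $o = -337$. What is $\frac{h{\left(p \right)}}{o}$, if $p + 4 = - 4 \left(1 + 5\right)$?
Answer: $\frac{7}{337} \approx 0.020772$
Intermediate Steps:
$p = -28$ ($p = -4 - 4 \left(1 + 5\right) = -4 - 24 = -28$)
$h{\left(U \right)} = -7$ ($h{\left(U \right)} = -7 + \left(U - U\right) \left(-2\right) = -7 + 0 \left(-2\right) = -7 + 0 = -7$)
$\frac{h{\left(p \right)}}{o} = - \frac{7}{-337} = \left(-7\right) \left(- \frac{1}{337}\right) = \frac{7}{337}$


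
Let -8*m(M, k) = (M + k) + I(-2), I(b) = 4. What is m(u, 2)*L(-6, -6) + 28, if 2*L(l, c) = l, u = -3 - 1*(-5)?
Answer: 31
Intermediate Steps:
u = 2 (u = -3 + 5 = 2)
L(l, c) = l/2
m(M, k) = -1/2 - M/8 - k/8 (m(M, k) = -((M + k) + 4)/8 = -(4 + M + k)/8 = -1/2 - M/8 - k/8)
m(u, 2)*L(-6, -6) + 28 = (-1/2 - 1/8*2 - 1/8*2)*((1/2)*(-6)) + 28 = (-1/2 - 1/4 - 1/4)*(-3) + 28 = -1*(-3) + 28 = 3 + 28 = 31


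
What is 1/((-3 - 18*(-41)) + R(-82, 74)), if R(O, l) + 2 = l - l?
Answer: 1/733 ≈ 0.0013643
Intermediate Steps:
R(O, l) = -2 (R(O, l) = -2 + (l - l) = -2 + 0 = -2)
1/((-3 - 18*(-41)) + R(-82, 74)) = 1/((-3 - 18*(-41)) - 2) = 1/((-3 + 738) - 2) = 1/(735 - 2) = 1/733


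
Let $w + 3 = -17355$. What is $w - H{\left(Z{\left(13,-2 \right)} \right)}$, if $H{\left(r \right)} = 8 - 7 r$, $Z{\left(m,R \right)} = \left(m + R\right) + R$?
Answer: $-17303$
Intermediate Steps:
$w = -17358$ ($w = -3 - 17355 = -17358$)
$Z{\left(m,R \right)} = m + 2 R$ ($Z{\left(m,R \right)} = \left(R + m\right) + R = m + 2 R$)
$w - H{\left(Z{\left(13,-2 \right)} \right)} = -17358 - \left(8 - 7 \left(13 + 2 \left(-2\right)\right)\right) = -17358 - \left(8 - 7 \left(13 - 4\right)\right) = -17358 - \left(8 - 63\right) = -17358 - -55 = -17358 + 55 = -17303$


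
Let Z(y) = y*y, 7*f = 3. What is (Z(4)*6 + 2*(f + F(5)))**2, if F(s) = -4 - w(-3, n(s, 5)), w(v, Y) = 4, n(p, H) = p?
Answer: 320356/49 ≈ 6537.9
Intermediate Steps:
f = 3/7 (f = (1/7)*3 = 3/7 ≈ 0.42857)
Z(y) = y**2
F(s) = -8 (F(s) = -4 - 1*4 = -4 - 4 = -8)
(Z(4)*6 + 2*(f + F(5)))**2 = (4**2*6 + 2*(3/7 - 8))**2 = (16*6 + 2*(-53/7))**2 = (96 - 106/7)**2 = (566/7)**2 = 320356/49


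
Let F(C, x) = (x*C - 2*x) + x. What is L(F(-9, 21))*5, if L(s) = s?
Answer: -1050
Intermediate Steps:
F(C, x) = -x + C*x (F(C, x) = (C*x - 2*x) + x = (-2*x + C*x) + x = -x + C*x)
L(F(-9, 21))*5 = (21*(-1 - 9))*5 = (21*(-10))*5 = -210*5 = -1050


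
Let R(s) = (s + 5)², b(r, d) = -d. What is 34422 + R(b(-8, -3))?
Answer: 34486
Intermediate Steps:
R(s) = (5 + s)²
34422 + R(b(-8, -3)) = 34422 + (5 - 1*(-3))² = 34422 + (5 + 3)² = 34422 + 8² = 34422 + 64 = 34486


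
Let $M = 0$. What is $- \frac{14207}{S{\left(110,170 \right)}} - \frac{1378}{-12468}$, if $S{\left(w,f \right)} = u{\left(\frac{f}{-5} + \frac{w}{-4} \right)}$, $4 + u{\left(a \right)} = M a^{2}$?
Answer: $\frac{44284597}{12468} \approx 3551.9$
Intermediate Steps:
$u{\left(a \right)} = -4$ ($u{\left(a \right)} = -4 + 0 a^{2} = -4 + 0 = -4$)
$S{\left(w,f \right)} = -4$
$- \frac{14207}{S{\left(110,170 \right)}} - \frac{1378}{-12468} = - \frac{14207}{-4} - \frac{1378}{-12468} = \left(-14207\right) \left(- \frac{1}{4}\right) - - \frac{689}{6234} = \frac{14207}{4} + \frac{689}{6234} = \frac{44284597}{12468}$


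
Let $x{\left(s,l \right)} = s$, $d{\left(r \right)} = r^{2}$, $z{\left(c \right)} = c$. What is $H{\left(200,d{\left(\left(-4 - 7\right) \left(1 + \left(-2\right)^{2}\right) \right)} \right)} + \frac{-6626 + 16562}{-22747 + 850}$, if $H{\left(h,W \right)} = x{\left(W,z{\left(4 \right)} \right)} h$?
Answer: $\frac{490654632}{811} \approx 6.05 \cdot 10^{5}$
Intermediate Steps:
$H{\left(h,W \right)} = W h$
$H{\left(200,d{\left(\left(-4 - 7\right) \left(1 + \left(-2\right)^{2}\right) \right)} \right)} + \frac{-6626 + 16562}{-22747 + 850} = \left(\left(-4 - 7\right) \left(1 + \left(-2\right)^{2}\right)\right)^{2} \cdot 200 + \frac{-6626 + 16562}{-22747 + 850} = \left(- 11 \left(1 + 4\right)\right)^{2} \cdot 200 + \frac{9936}{-21897} = \left(\left(-11\right) 5\right)^{2} \cdot 200 + 9936 \left(- \frac{1}{21897}\right) = \left(-55\right)^{2} \cdot 200 - \frac{368}{811} = 3025 \cdot 200 - \frac{368}{811} = 605000 - \frac{368}{811} = \frac{490654632}{811}$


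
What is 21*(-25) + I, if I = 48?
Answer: -477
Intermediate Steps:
21*(-25) + I = 21*(-25) + 48 = -525 + 48 = -477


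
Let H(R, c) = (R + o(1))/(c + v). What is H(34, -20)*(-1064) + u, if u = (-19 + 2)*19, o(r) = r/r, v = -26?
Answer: 11191/23 ≈ 486.57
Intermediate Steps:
o(r) = 1
u = -323 (u = -17*19 = -323)
H(R, c) = (1 + R)/(-26 + c) (H(R, c) = (R + 1)/(c - 26) = (1 + R)/(-26 + c))
H(34, -20)*(-1064) + u = ((1 + 34)/(-26 - 20))*(-1064) - 323 = (35/(-46))*(-1064) - 323 = -1/46*35*(-1064) - 323 = -35/46*(-1064) - 323 = 18620/23 - 323 = 11191/23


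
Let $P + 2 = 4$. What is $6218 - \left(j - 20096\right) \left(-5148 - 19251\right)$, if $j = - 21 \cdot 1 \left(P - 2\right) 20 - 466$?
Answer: $-501686020$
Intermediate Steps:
$P = 2$ ($P = -2 + 4 = 2$)
$j = -466$ ($j = - 21 \cdot 1 \left(2 - 2\right) 20 - 466 = - 21 \cdot 1 \cdot 0 \cdot 20 - 466 = \left(-21\right) 0 \cdot 20 - 466 = 0 \cdot 20 - 466 = 0 - 466 = -466$)
$6218 - \left(j - 20096\right) \left(-5148 - 19251\right) = 6218 - \left(-466 - 20096\right) \left(-5148 - 19251\right) = 6218 - \left(-20562\right) \left(-24399\right) = 6218 - 501692238 = -501686020$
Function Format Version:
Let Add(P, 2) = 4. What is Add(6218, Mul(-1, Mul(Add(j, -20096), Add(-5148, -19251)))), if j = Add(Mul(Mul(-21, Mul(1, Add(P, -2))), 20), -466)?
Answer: -501686020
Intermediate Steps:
P = 2 (P = Add(-2, 4) = 2)
j = -466 (j = Add(Mul(Mul(-21, Mul(1, Add(2, -2))), 20), -466) = Add(Mul(Mul(-21, Mul(1, 0)), 20), -466) = Add(Mul(Mul(-21, 0), 20), -466) = Add(Mul(0, 20), -466) = Add(0, -466) = -466)
Add(6218, Mul(-1, Mul(Add(j, -20096), Add(-5148, -19251)))) = Add(6218, Mul(-1, Mul(Add(-466, -20096), Add(-5148, -19251)))) = Add(6218, Mul(-1, Mul(-20562, -24399))) = Add(6218, Mul(-1, 501692238)) = Add(6218, -501692238) = -501686020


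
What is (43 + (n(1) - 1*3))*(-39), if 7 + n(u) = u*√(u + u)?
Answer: -1287 - 39*√2 ≈ -1342.2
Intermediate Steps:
n(u) = -7 + √2*u^(3/2) (n(u) = -7 + u*√(u + u) = -7 + u*√(2*u) = -7 + u*(√2*√u) = -7 + √2*u^(3/2))
(43 + (n(1) - 1*3))*(-39) = (43 + ((-7 + √2*1^(3/2)) - 1*3))*(-39) = (43 + ((-7 + √2*1) - 3))*(-39) = (43 + ((-7 + √2) - 3))*(-39) = (43 + (-10 + √2))*(-39) = (33 + √2)*(-39) = -1287 - 39*√2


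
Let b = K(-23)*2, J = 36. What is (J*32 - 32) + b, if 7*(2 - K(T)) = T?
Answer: 7914/7 ≈ 1130.6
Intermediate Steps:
K(T) = 2 - T/7
b = 74/7 (b = (2 - ⅐*(-23))*2 = (2 + 23/7)*2 = (37/7)*2 = 74/7 ≈ 10.571)
(J*32 - 32) + b = (36*32 - 32) + 74/7 = (1152 - 32) + 74/7 = 1120 + 74/7 = 7914/7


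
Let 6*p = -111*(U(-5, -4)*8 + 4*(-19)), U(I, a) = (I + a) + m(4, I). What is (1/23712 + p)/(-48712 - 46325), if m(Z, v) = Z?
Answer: -50885953/2253517344 ≈ -0.022581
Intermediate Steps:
U(I, a) = 4 + I + a (U(I, a) = (I + a) + 4 = 4 + I + a)
p = 2146 (p = (-111*((4 - 5 - 4)*8 + 4*(-19)))/6 = (-111*(-5*8 - 76))/6 = (-111*(-40 - 76))/6 = (-111*(-116))/6 = (⅙)*12876 = 2146)
(1/23712 + p)/(-48712 - 46325) = (1/23712 + 2146)/(-48712 - 46325) = (1/23712 + 2146)/(-95037) = (50885953/23712)*(-1/95037) = -50885953/2253517344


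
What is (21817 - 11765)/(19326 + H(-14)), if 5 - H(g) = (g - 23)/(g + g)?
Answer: 281456/541231 ≈ 0.52003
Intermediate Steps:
H(g) = 5 - (-23 + g)/(2*g) (H(g) = 5 - (g - 23)/(g + g) = 5 - (-23 + g)/(2*g))
(21817 - 11765)/(19326 + H(-14)) = (21817 - 11765)/(19326 + (½)*(23 + 9*(-14))/(-14)) = 10052/(19326 + (½)*(-1/14)*(23 - 126)) = 10052/(19326 + (½)*(-1/14)*(-103)) = 10052/(19326 + 103/28) = 10052/(541231/28) = 10052*(28/541231) = 281456/541231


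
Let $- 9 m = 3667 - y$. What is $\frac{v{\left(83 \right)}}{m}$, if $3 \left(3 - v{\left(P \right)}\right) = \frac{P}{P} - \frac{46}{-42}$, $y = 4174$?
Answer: $\frac{145}{3549} \approx 0.040857$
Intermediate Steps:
$v{\left(P \right)} = \frac{145}{63}$ ($v{\left(P \right)} = 3 - \frac{\frac{P}{P} - \frac{46}{-42}}{3} = 3 - \frac{1 - - \frac{23}{21}}{3} = 3 - \frac{1 + \frac{23}{21}}{3} = 3 - \frac{44}{63} = \frac{145}{63}$)
$m = \frac{169}{3}$ ($m = - \frac{3667 - 4174}{9} = \left(- \frac{1}{9}\right) \left(-507\right) = \frac{169}{3} \approx 56.333$)
$\frac{v{\left(83 \right)}}{m} = \frac{145}{63 \cdot \frac{169}{3}} = \frac{145}{63} \cdot \frac{3}{169} = \frac{145}{3549}$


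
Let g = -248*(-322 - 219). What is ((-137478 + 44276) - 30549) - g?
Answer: -257919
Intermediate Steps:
g = 134168 (g = -248*(-541) = 134168)
((-137478 + 44276) - 30549) - g = ((-137478 + 44276) - 30549) - 1*134168 = (-93202 - 30549) - 134168 = -123751 - 134168 = -257919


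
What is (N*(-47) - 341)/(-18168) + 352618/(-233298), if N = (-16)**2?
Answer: -586627945/706426344 ≈ -0.83042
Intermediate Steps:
N = 256
(N*(-47) - 341)/(-18168) + 352618/(-233298) = (256*(-47) - 341)/(-18168) + 352618/(-233298) = (-12032 - 341)*(-1/18168) + 352618*(-1/233298) = -12373*(-1/18168) - 176309/116649 = 12373/18168 - 176309/116649 = -586627945/706426344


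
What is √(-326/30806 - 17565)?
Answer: I*√4167341074774/15403 ≈ 132.53*I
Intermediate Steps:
√(-326/30806 - 17565) = √(-326*1/30806 - 17565) = √(-163/15403 - 17565) = √(-270553858/15403) = I*√4167341074774/15403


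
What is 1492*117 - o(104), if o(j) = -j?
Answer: 174668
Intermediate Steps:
1492*117 - o(104) = 1492*117 - (-1)*104 = 174564 - 1*(-104) = 174564 + 104 = 174668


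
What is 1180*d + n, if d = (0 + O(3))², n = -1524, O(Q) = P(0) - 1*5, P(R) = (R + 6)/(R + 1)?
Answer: -344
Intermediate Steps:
P(R) = (6 + R)/(1 + R)
O(Q) = 1 (O(Q) = (6 + 0)/(1 + 0) - 1*5 = 6/1 - 5 = 1*6 - 5 = 6 - 5 = 1)
d = 1 (d = (0 + 1)² = 1² = 1)
1180*d + n = 1180*1 - 1524 = 1180 - 1524 = -344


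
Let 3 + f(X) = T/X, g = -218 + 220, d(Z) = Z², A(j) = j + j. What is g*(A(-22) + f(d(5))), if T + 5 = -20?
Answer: -96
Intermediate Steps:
A(j) = 2*j
T = -25 (T = -5 - 20 = -25)
g = 2
f(X) = -3 - 25/X
g*(A(-22) + f(d(5))) = 2*(2*(-22) + (-3 - 25/(5²))) = 2*(-44 + (-3 - 25/25)) = 2*(-44 + (-3 - 25*1/25)) = 2*(-44 + (-3 - 1)) = 2*(-44 - 4) = 2*(-48) = -96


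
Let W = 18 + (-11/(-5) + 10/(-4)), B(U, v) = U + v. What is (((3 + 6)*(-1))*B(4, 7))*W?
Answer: -17523/10 ≈ -1752.3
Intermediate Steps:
W = 177/10 (W = 18 + (-11*(-⅕) + 10*(-¼)) = 18 + (11/5 - 5/2) = 18 - 3/10 = 177/10 ≈ 17.700)
(((3 + 6)*(-1))*B(4, 7))*W = (((3 + 6)*(-1))*(4 + 7))*(177/10) = ((9*(-1))*11)*(177/10) = -9*11*(177/10) = -99*177/10 = -17523/10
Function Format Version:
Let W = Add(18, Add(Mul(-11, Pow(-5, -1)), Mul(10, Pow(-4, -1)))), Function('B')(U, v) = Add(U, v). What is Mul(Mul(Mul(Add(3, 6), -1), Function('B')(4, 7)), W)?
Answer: Rational(-17523, 10) ≈ -1752.3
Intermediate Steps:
W = Rational(177, 10) (W = Add(18, Add(Mul(-11, Rational(-1, 5)), Mul(10, Rational(-1, 4)))) = Add(18, Add(Rational(11, 5), Rational(-5, 2))) = Add(18, Rational(-3, 10)) = Rational(177, 10) ≈ 17.700)
Mul(Mul(Mul(Add(3, 6), -1), Function('B')(4, 7)), W) = Mul(Mul(Mul(Add(3, 6), -1), Add(4, 7)), Rational(177, 10)) = Mul(Mul(Mul(9, -1), 11), Rational(177, 10)) = Mul(Mul(-9, 11), Rational(177, 10)) = Mul(-99, Rational(177, 10)) = Rational(-17523, 10)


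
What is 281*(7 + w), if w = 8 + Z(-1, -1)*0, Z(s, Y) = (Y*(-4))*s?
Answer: 4215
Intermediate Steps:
Z(s, Y) = -4*Y*s (Z(s, Y) = (-4*Y)*s = -4*Y*s)
w = 8 (w = 8 - 4*(-1)*(-1)*0 = 8 - 4*0 = 8 + 0 = 8)
281*(7 + w) = 281*(7 + 8) = 281*15 = 4215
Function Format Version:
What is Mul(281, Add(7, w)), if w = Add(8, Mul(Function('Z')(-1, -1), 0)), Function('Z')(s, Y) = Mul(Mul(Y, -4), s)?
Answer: 4215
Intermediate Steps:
Function('Z')(s, Y) = Mul(-4, Y, s) (Function('Z')(s, Y) = Mul(Mul(-4, Y), s) = Mul(-4, Y, s))
w = 8 (w = Add(8, Mul(Mul(-4, -1, -1), 0)) = Add(8, Mul(-4, 0)) = Add(8, 0) = 8)
Mul(281, Add(7, w)) = Mul(281, Add(7, 8)) = Mul(281, 15) = 4215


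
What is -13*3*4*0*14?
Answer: 0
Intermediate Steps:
-13*3*4*0*14 = -156*0*14 = -13*0*14 = 0*14 = 0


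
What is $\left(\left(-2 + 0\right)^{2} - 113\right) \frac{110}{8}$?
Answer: $- \frac{5995}{4} \approx -1498.8$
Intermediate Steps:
$\left(\left(-2 + 0\right)^{2} - 113\right) \frac{110}{8} = \left(\left(-2\right)^{2} - 113\right) 110 \cdot \frac{1}{8} = \left(4 - 113\right) \frac{55}{4} = \left(-109\right) \frac{55}{4} = - \frac{5995}{4}$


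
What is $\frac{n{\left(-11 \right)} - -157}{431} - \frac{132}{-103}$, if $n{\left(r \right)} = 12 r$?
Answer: $\frac{59467}{44393} \approx 1.3396$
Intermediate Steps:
$\frac{n{\left(-11 \right)} - -157}{431} - \frac{132}{-103} = \frac{12 \left(-11\right) - -157}{431} - \frac{132}{-103} = \left(-132 + 157\right) \frac{1}{431} - - \frac{132}{103} = 25 \cdot \frac{1}{431} + \frac{132}{103} = \frac{25}{431} + \frac{132}{103} = \frac{59467}{44393}$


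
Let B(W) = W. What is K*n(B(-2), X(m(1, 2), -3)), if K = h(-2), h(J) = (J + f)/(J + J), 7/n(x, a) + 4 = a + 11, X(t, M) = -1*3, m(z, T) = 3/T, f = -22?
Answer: 21/2 ≈ 10.500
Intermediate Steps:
X(t, M) = -3
n(x, a) = 7/(7 + a) (n(x, a) = 7/(-4 + (a + 11)) = 7/(-4 + (11 + a)) = 7/(7 + a))
h(J) = (-22 + J)/(2*J) (h(J) = (J - 22)/(J + J) = (-22 + J)/((2*J)) = (-22 + J)*(1/(2*J)) = (-22 + J)/(2*J))
K = 6 (K = (½)*(-22 - 2)/(-2) = (½)*(-½)*(-24) = 6)
K*n(B(-2), X(m(1, 2), -3)) = 6*(7/(7 - 3)) = 6*(7/4) = 21/2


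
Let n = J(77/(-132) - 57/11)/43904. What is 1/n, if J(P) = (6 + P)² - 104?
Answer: -764983296/1811135 ≈ -422.38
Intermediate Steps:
J(P) = -104 + (6 + P)²
n = -1811135/764983296 (n = (-104 + (6 + (77/(-132) - 57/11))²)/43904 = (-104 + (6 + (77*(-1/132) - 57*1/11))²)*(1/43904) = (-104 + (6 + (-7/12 - 57/11))²)*(1/43904) = (-104 + (6 - 761/132)²)*(1/43904) = (-104 + (31/132)²)*(1/43904) = (-104 + 961/17424)*(1/43904) = -1811135/17424*1/43904 = -1811135/764983296 ≈ -0.0023675)
1/n = 1/(-1811135/764983296) = -764983296/1811135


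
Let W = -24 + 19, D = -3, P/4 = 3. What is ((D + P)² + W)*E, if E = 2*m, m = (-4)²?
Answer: 2432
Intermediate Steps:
P = 12 (P = 4*3 = 12)
W = -5
m = 16
E = 32 (E = 2*16 = 32)
((D + P)² + W)*E = ((-3 + 12)² - 5)*32 = (9² - 5)*32 = (81 - 5)*32 = 76*32 = 2432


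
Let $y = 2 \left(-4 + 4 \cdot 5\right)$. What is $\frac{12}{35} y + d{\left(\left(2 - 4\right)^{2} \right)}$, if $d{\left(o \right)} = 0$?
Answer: $\frac{384}{35} \approx 10.971$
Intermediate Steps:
$y = 32$ ($y = 2 \left(-4 + 20\right) = 2 \cdot 16 = 32$)
$\frac{12}{35} y + d{\left(\left(2 - 4\right)^{2} \right)} = \frac{12}{35} \cdot 32 + 0 = \frac{384}{35} + 0 = \frac{384}{35}$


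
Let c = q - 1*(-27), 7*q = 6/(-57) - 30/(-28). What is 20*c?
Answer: 505310/931 ≈ 542.76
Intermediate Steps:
q = 257/1862 (q = (6/(-57) - 30/(-28))/7 = (6*(-1/57) - 30*(-1/28))/7 = (-2/19 + 15/14)/7 = (⅐)*(257/266) = 257/1862 ≈ 0.13802)
c = 50531/1862 (c = 257/1862 - 1*(-27) = 257/1862 + 27 = 50531/1862 ≈ 27.138)
20*c = 20*(50531/1862) = 505310/931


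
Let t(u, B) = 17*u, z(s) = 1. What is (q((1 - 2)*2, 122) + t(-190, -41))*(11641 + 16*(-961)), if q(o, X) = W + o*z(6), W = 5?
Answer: 12052845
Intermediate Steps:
q(o, X) = 5 + o (q(o, X) = 5 + o*1 = 5 + o)
(q((1 - 2)*2, 122) + t(-190, -41))*(11641 + 16*(-961)) = ((5 + (1 - 2)*2) + 17*(-190))*(11641 + 16*(-961)) = ((5 - 1*2) - 3230)*(11641 - 15376) = ((5 - 2) - 3230)*(-3735) = (3 - 3230)*(-3735) = -3227*(-3735) = 12052845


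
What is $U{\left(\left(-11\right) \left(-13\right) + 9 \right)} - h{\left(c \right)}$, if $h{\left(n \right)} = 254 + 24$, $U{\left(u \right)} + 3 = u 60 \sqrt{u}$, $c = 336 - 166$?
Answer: $-281 + 18240 \sqrt{38} \approx 1.1216 \cdot 10^{5}$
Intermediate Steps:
$c = 170$
$U{\left(u \right)} = -3 + 60 u^{\frac{3}{2}}$ ($U{\left(u \right)} = -3 + u 60 \sqrt{u} = -3 + 60 u^{\frac{3}{2}}$)
$h{\left(n \right)} = 278$
$U{\left(\left(-11\right) \left(-13\right) + 9 \right)} - h{\left(c \right)} = \left(-3 + 60 \left(\left(-11\right) \left(-13\right) + 9\right)^{\frac{3}{2}}\right) - 278 = \left(-3 + 60 \left(143 + 9\right)^{\frac{3}{2}}\right) - 278 = \left(-3 + 60 \cdot 152^{\frac{3}{2}}\right) - 278 = \left(-3 + 60 \cdot 304 \sqrt{38}\right) - 278 = \left(-3 + 18240 \sqrt{38}\right) - 278 = -281 + 18240 \sqrt{38}$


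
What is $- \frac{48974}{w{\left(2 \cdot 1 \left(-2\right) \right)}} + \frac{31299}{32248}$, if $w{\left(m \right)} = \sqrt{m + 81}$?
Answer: $\frac{31299}{32248} - \frac{48974 \sqrt{77}}{77} \approx -5580.1$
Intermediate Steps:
$w{\left(m \right)} = \sqrt{81 + m}$
$- \frac{48974}{w{\left(2 \cdot 1 \left(-2\right) \right)}} + \frac{31299}{32248} = - \frac{48974}{\sqrt{81 + 2 \cdot 1 \left(-2\right)}} + \frac{31299}{32248} = - \frac{48974}{\sqrt{81 + 2 \left(-2\right)}} + 31299 \cdot \frac{1}{32248} = - \frac{48974}{\sqrt{81 - 4}} + \frac{31299}{32248} = - \frac{48974}{\sqrt{77}} + \frac{31299}{32248} = - 48974 \frac{\sqrt{77}}{77} + \frac{31299}{32248} = - \frac{48974 \sqrt{77}}{77} + \frac{31299}{32248} = \frac{31299}{32248} - \frac{48974 \sqrt{77}}{77}$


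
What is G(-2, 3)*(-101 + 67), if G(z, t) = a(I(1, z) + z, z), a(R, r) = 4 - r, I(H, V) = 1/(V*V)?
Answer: -204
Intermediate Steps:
I(H, V) = V**(-2) (I(H, V) = 1/(V**2) = V**(-2))
G(z, t) = 4 - z
G(-2, 3)*(-101 + 67) = (4 - 1*(-2))*(-101 + 67) = (4 + 2)*(-34) = 6*(-34) = -204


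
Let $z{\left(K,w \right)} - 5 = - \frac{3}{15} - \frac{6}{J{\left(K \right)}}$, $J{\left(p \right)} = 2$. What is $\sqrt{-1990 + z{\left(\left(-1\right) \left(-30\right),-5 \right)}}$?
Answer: $\frac{i \sqrt{49705}}{5} \approx 44.589 i$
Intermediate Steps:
$z{\left(K,w \right)} = \frac{9}{5}$ ($z{\left(K,w \right)} = 5 - \left(3 + \frac{1}{5}\right) = 5 - \frac{16}{5} = \frac{9}{5}$)
$\sqrt{-1990 + z{\left(\left(-1\right) \left(-30\right),-5 \right)}} = \sqrt{-1990 + \frac{9}{5}} = \sqrt{- \frac{9941}{5}} = \frac{i \sqrt{49705}}{5}$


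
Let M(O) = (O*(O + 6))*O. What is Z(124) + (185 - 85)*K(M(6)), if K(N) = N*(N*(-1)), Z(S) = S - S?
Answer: -18662400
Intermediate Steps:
Z(S) = 0
M(O) = O²*(6 + O) (M(O) = (O*(6 + O))*O = O²*(6 + O))
K(N) = -N² (K(N) = N*(-N) = -N²)
Z(124) + (185 - 85)*K(M(6)) = 0 + (185 - 85)*(-(6²*(6 + 6))²) = 0 + 100*(-(36*12)²) = 0 + 100*(-1*432²) = 0 + 100*(-1*186624) = 0 + 100*(-186624) = 0 - 18662400 = -18662400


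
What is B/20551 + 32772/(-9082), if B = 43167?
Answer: -140727339/93322091 ≈ -1.5080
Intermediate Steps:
B/20551 + 32772/(-9082) = 43167/20551 + 32772/(-9082) = 43167*(1/20551) + 32772*(-1/9082) = 43167/20551 - 16386/4541 = -140727339/93322091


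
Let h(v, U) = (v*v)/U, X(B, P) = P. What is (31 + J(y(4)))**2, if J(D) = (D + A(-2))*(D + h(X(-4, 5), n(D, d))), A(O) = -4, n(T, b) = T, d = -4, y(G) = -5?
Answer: 14641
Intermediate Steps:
h(v, U) = v**2/U
J(D) = (-4 + D)*(D + 25/D) (J(D) = (D - 4)*(D + 5**2/D) = (-4 + D)*(D + 25/D))
(31 + J(y(4)))**2 = (31 + (25 + (-5)**2 - 100/(-5) - 4*(-5)))**2 = (31 + (25 + 25 - 100*(-1/5) + 20))**2 = (31 + (25 + 25 + 20 + 20))**2 = (31 + 90)**2 = 121**2 = 14641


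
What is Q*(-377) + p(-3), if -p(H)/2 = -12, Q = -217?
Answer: 81833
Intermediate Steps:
p(H) = 24 (p(H) = -2*(-12) = 24)
Q*(-377) + p(-3) = -217*(-377) + 24 = 81809 + 24 = 81833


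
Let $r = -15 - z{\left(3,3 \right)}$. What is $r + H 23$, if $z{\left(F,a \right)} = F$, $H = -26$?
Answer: $-616$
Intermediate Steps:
$r = -18$ ($r = -15 - 3 = -18$)
$r + H 23 = -18 - 598 = -616$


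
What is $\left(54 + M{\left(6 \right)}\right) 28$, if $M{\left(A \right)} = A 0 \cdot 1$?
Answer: $1512$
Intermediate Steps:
$M{\left(A \right)} = 0$ ($M{\left(A \right)} = 0 \cdot 1 = 0$)
$\left(54 + M{\left(6 \right)}\right) 28 = \left(54 + 0\right) 28 = 54 \cdot 28 = 1512$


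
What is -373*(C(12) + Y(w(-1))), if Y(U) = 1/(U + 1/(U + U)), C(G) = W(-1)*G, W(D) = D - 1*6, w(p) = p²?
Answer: 93250/3 ≈ 31083.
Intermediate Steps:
W(D) = -6 + D (W(D) = D - 6 = -6 + D)
C(G) = -7*G (C(G) = (-6 - 1)*G = -7*G)
Y(U) = 1/(U + 1/(2*U))
-373*(C(12) + Y(w(-1))) = -373*(-7*12 + 2*(-1)²/(1 + 2*((-1)²)²)) = -373*(-84 + 2*1/(1 + 2*1²)) = -373*(-84 + 2*1/(1 + 2*1)) = -373*(-84 + 2*1/(1 + 2)) = -373*(-84 + 2*1/3) = -373*(-84 + 2*1*(⅓)) = -373*(-84 + ⅔) = -373*(-250/3) = 93250/3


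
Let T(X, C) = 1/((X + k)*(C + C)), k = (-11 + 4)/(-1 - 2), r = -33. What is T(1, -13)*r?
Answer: 99/260 ≈ 0.38077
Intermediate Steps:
k = 7/3 (k = -7/(-3) = -7*(-⅓) = 7/3 ≈ 2.3333)
T(X, C) = 1/(2*C*(7/3 + X)) (T(X, C) = 1/((X + 7/3)*(C + C)) = 1/((7/3 + X)*(2*C)) = 1/(2*C*(7/3 + X)))
T(1, -13)*r = ((3/2)/(-13*(7 + 3*1)))*(-33) = ((3/2)*(-1/13)/(7 + 3))*(-33) = ((3/2)*(-1/13)/10)*(-33) = ((3/2)*(-1/13)*(⅒))*(-33) = -3/260*(-33) = 99/260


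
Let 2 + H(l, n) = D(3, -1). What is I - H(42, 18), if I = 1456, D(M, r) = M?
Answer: 1455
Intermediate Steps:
H(l, n) = 1 (H(l, n) = -2 + 3 = 1)
I - H(42, 18) = 1456 - 1*1 = 1456 - 1 = 1455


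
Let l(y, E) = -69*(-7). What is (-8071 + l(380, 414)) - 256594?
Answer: -264182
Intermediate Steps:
l(y, E) = 483 (l(y, E) = -1*(-483) = 483)
(-8071 + l(380, 414)) - 256594 = (-8071 + 483) - 256594 = -7588 - 256594 = -264182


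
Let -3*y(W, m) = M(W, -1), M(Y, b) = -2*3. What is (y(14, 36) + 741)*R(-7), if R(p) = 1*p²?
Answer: 36407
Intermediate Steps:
M(Y, b) = -6
y(W, m) = 2 (y(W, m) = -⅓*(-6) = 2)
R(p) = p²
(y(14, 36) + 741)*R(-7) = (2 + 741)*(-7)² = 743*49 = 36407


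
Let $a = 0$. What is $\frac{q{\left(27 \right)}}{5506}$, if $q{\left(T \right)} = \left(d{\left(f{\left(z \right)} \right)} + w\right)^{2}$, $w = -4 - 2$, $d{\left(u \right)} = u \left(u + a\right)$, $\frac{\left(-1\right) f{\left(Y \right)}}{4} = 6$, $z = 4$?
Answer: $\frac{162450}{2753} \approx 59.008$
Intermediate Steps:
$f{\left(Y \right)} = -24$ ($f{\left(Y \right)} = \left(-4\right) 6 = -24$)
$d{\left(u \right)} = u^{2}$ ($d{\left(u \right)} = u \left(u + 0\right) = u u = u^{2}$)
$w = -6$ ($w = -4 - 2 = -6$)
$q{\left(T \right)} = 324900$ ($q{\left(T \right)} = \left(\left(-24\right)^{2} - 6\right)^{2} = \left(576 - 6\right)^{2} = 570^{2} = 324900$)
$\frac{q{\left(27 \right)}}{5506} = \frac{324900}{5506} = 324900 \cdot \frac{1}{5506} = \frac{162450}{2753}$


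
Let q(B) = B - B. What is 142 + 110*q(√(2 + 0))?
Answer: 142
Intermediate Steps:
q(B) = 0
142 + 110*q(√(2 + 0)) = 142 + 110*0 = 142 + 0 = 142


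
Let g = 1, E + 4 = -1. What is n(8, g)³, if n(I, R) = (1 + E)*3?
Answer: -1728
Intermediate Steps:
E = -5 (E = -4 - 1 = -5)
n(I, R) = -12 (n(I, R) = (1 - 5)*3 = -4*3 = -12)
n(8, g)³ = (-12)³ = -1728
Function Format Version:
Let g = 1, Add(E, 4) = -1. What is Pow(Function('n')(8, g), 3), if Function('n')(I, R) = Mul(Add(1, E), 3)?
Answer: -1728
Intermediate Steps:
E = -5 (E = Add(-4, -1) = -5)
Function('n')(I, R) = -12 (Function('n')(I, R) = Mul(Add(1, -5), 3) = Mul(-4, 3) = -12)
Pow(Function('n')(8, g), 3) = Pow(-12, 3) = -1728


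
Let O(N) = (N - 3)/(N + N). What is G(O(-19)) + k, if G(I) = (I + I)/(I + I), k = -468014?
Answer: -468013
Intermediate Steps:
O(N) = (-3 + N)/(2*N) (O(N) = (-3 + N)/((2*N)) = (-3 + N)*(1/(2*N)) = (-3 + N)/(2*N))
G(I) = 1 (G(I) = (2*I)/((2*I)) = (2*I)*(1/(2*I)) = 1)
G(O(-19)) + k = 1 - 468014 = -468013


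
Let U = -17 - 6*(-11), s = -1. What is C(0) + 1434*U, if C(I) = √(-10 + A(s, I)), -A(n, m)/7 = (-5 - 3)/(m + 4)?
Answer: 70268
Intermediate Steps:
A(n, m) = 56/(4 + m) (A(n, m) = -7*(-5 - 3)/(m + 4) = -(-56)/(4 + m) = 56/(4 + m))
U = 49 (U = -17 + 66 = 49)
C(I) = √(-10 + 56/(4 + I))
C(0) + 1434*U = √(-10 + 56/(4 + 0)) + 1434*49 = √(-10 + 56/4) + 70266 = √(-10 + 56*(¼)) + 70266 = √(-10 + 14) + 70266 = √4 + 70266 = 2 + 70266 = 70268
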